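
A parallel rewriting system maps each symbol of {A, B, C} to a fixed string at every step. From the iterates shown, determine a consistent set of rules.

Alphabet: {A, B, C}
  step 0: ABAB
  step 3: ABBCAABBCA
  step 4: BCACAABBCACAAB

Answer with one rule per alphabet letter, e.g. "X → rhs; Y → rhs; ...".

A->B, B->CA, C->A

  step 3 ⇒ step 4: ABBCAABBCA ⇒ B·CA·CA·A·B·B·CA·CA·A·B
    A ↦ B
    B ↦ CA
    C ↦ A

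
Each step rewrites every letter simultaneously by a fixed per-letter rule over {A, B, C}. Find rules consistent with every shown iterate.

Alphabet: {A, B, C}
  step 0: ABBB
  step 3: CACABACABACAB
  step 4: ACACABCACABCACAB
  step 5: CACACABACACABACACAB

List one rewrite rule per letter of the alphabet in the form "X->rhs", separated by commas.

  step 4 ⇒ step 5: ACACABCACABCACAB ⇒ C·A·C·A·C·AB·A·C·A·C·AB·A·C·A·C·AB
    A ↦ C
    B ↦ AB
    C ↦ A

A->C, B->AB, C->A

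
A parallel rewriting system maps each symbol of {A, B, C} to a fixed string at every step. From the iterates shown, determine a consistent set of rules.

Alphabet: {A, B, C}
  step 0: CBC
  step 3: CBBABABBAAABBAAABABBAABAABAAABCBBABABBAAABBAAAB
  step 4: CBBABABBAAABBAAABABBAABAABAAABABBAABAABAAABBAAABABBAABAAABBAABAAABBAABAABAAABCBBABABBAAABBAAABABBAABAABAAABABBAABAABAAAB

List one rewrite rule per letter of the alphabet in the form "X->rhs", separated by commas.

  step 3 ⇒ step 4: CBBABABBAAABBAAABABBAABAABAAABCBBABABBAAABBAAAB ⇒ CBB·AB·AB·BAA·AB·BAA·AB·AB·BAA·BAA·BAA·AB·AB·BAA·BAA·BAA·AB·BAA·AB·AB·BAA·BAA·AB·BAA·BAA·AB·BAA·BAA·BAA·AB·CBB·AB·AB·BAA·AB·BAA·AB·AB·BAA·BAA·BAA·AB·AB·BAA·BAA·BAA·AB
    A ↦ BAA
    B ↦ AB
    C ↦ CBB

A->BAA, B->AB, C->CBB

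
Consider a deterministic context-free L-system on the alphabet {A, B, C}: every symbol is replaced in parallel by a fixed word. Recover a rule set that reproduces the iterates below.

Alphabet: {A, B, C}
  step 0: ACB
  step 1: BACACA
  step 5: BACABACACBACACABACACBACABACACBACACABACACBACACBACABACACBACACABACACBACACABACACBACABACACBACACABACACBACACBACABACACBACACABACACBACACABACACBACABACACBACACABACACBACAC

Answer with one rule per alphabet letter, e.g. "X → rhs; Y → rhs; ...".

  step 0 ⇒ step 1: ACB ⇒ BAC·AC·A
    A ↦ BAC
    B ↦ A
    C ↦ AC

A->BAC, B->A, C->AC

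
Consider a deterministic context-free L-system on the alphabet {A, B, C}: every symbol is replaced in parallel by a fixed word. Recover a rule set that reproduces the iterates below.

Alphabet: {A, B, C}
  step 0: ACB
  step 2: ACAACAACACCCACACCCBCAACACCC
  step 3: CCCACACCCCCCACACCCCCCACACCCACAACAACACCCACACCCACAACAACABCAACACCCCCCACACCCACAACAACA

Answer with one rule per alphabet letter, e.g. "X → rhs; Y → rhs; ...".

  step 2 ⇒ step 3: ACAACAACACCCACACCCBCAACACCC ⇒ CCC·ACA·CCC·CCC·ACA·CCC·CCC·ACA·CCC·ACA·ACA·ACA·CCC·ACA·CCC·ACA·ACA·ACA·BCA·ACA·CCC·CCC·ACA·CCC·ACA·ACA·ACA
    A ↦ CCC
    B ↦ BCA
    C ↦ ACA

A->CCC, B->BCA, C->ACA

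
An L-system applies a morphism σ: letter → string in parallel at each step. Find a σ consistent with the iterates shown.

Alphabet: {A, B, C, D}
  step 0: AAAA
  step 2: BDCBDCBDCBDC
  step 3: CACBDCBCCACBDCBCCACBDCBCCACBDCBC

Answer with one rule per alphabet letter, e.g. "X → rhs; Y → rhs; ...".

  step 2 ⇒ step 3: BDCBDCBDCBDC ⇒ CAC·BDC·BC·CAC·BDC·BC·CAC·BDC·BC·CAC·BDC·BC
    B ↦ CAC
    C ↦ BC
    D ↦ BDC
    A ↦ D  (constrained at step 0)

A->D, B->CAC, C->BC, D->BDC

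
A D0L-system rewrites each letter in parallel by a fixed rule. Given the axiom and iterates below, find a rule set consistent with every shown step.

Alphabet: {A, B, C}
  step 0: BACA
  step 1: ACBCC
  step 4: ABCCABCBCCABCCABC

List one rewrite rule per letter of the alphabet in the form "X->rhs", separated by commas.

A->C, B->A, C->BC

  step 0 ⇒ step 1: BACA ⇒ A·C·BC·C
    A ↦ C
    B ↦ A
    C ↦ BC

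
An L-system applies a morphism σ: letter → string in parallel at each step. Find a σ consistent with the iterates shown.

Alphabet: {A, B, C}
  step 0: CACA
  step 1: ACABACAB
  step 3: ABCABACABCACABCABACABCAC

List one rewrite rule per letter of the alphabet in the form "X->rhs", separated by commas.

A->AB, B->C, C->AC

  step 0 ⇒ step 1: CACA ⇒ AC·AB·AC·AB
    A ↦ AB
    C ↦ AC
    B ↦ C  (constrained at step 1)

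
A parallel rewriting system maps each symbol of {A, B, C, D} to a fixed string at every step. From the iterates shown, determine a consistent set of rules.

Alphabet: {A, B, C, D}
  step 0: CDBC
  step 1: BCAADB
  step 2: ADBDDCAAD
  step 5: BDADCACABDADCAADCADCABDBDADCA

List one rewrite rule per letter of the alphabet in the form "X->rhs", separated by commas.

A->D, B->AD, C->B, D->CA

  step 1 ⇒ step 2: BCAADB ⇒ AD·B·D·D·CA·AD
    A ↦ D
    B ↦ AD
    C ↦ B
    D ↦ CA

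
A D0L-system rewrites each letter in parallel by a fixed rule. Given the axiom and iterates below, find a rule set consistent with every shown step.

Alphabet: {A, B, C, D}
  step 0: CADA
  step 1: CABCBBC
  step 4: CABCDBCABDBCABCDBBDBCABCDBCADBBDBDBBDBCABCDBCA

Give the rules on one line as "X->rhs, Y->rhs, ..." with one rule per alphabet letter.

A->BC, B->DB, C->CA, D->B

  step 0 ⇒ step 1: CADA ⇒ CA·BC·B·BC
    A ↦ BC
    C ↦ CA
    D ↦ B
    B ↦ DB  (constrained at step 1)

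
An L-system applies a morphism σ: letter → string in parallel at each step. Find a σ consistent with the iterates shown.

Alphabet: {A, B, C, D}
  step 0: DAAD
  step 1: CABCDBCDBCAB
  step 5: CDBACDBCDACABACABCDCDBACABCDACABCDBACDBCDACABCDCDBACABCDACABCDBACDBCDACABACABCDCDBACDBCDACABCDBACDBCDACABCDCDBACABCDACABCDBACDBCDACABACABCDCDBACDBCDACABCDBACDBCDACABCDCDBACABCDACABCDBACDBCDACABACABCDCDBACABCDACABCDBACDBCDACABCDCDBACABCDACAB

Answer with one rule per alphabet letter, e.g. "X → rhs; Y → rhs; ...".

  step 0 ⇒ step 1: DAAD ⇒ CAB·CDB·CDB·CAB
    A ↦ CDB
    D ↦ CAB
    B ↦ CD  (constrained at step 1)
    C ↦ A  (constrained at step 1)

A->CDB, B->CD, C->A, D->CAB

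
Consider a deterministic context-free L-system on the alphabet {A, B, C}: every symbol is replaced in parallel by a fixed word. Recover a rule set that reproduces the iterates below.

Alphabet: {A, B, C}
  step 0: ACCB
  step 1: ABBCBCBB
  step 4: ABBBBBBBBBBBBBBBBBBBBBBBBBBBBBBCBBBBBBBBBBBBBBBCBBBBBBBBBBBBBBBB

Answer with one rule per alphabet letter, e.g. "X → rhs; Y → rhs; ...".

A->AB, B->BB, C->BC

  step 0 ⇒ step 1: ACCB ⇒ AB·BC·BC·BB
    A ↦ AB
    B ↦ BB
    C ↦ BC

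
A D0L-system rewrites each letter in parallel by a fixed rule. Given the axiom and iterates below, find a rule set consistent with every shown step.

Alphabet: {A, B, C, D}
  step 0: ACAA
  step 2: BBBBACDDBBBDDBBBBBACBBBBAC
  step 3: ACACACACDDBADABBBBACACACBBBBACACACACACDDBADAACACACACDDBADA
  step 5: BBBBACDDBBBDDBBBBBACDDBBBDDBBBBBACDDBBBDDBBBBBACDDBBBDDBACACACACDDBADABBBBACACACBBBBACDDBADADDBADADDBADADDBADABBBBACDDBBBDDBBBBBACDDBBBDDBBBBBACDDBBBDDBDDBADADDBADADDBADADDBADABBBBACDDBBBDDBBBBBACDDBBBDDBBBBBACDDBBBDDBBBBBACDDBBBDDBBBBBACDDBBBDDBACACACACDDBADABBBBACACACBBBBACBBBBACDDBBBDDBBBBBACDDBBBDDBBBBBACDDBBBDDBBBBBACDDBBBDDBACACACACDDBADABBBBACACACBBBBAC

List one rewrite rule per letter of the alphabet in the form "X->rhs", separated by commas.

A->DDB, B->AC, C->ADA, D->BB

  step 2 ⇒ step 3: BBBBACDDBBBDDBBBBBACBBBBAC ⇒ AC·AC·AC·AC·DDB·ADA·BB·BB·AC·AC·AC·BB·BB·AC·AC·AC·AC·AC·DDB·ADA·AC·AC·AC·AC·DDB·ADA
    A ↦ DDB
    B ↦ AC
    C ↦ ADA
    D ↦ BB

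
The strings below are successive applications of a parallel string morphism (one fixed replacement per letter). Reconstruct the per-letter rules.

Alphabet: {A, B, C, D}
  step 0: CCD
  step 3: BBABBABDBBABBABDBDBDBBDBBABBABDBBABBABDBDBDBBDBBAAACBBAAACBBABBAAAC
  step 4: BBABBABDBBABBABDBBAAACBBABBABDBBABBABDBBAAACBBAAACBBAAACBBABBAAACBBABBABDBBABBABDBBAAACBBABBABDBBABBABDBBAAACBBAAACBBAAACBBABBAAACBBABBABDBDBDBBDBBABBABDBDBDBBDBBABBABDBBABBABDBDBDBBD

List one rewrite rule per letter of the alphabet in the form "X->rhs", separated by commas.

  step 3 ⇒ step 4: BBABBABDBBABBABDBDBDBBDBBABBABDBBABBABDBDBDBBDBBAAACBBAAACBBABBAAAC ⇒ BBA·BBA·BD·BBA·BBA·BD·BBA·AAC·BBA·BBA·BD·BBA·BBA·BD·BBA·AAC·BBA·AAC·BBA·AAC·BBA·BBA·AAC·BBA·BBA·BD·BBA·BBA·BD·BBA·AAC·BBA·BBA·BD·BBA·BBA·BD·BBA·AAC·BBA·AAC·BBA·AAC·BBA·BBA·AAC·BBA·BBA·BD·BD·BD·BBD·BBA·BBA·BD·BD·BD·BBD·BBA·BBA·BD·BBA·BBA·BD·BD·BD·BBD
    A ↦ BD
    B ↦ BBA
    C ↦ BBD
    D ↦ AAC

A->BD, B->BBA, C->BBD, D->AAC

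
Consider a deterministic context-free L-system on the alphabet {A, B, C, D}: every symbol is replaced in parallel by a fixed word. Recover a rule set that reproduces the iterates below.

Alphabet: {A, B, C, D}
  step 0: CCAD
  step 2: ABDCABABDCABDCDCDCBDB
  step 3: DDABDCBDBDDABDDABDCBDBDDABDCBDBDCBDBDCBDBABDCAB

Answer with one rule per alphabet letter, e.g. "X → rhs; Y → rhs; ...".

A->DD, B->AB, C->BDB, D->DC

  step 2 ⇒ step 3: ABDCABABDCABDCDCDCBDB ⇒ DD·AB·DC·BDB·DD·AB·DD·AB·DC·BDB·DD·AB·DC·BDB·DC·BDB·DC·BDB·AB·DC·AB
    A ↦ DD
    B ↦ AB
    C ↦ BDB
    D ↦ DC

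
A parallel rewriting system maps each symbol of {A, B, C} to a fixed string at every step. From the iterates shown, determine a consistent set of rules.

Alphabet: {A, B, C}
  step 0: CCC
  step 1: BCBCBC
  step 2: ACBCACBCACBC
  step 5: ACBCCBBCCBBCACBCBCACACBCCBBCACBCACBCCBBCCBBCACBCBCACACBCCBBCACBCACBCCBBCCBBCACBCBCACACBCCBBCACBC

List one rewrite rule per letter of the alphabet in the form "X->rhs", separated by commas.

A->CB, B->AC, C->BC

  step 1 ⇒ step 2: BCBCBC ⇒ AC·BC·AC·BC·AC·BC
    B ↦ AC
    C ↦ BC
    A ↦ CB  (constrained at step 2)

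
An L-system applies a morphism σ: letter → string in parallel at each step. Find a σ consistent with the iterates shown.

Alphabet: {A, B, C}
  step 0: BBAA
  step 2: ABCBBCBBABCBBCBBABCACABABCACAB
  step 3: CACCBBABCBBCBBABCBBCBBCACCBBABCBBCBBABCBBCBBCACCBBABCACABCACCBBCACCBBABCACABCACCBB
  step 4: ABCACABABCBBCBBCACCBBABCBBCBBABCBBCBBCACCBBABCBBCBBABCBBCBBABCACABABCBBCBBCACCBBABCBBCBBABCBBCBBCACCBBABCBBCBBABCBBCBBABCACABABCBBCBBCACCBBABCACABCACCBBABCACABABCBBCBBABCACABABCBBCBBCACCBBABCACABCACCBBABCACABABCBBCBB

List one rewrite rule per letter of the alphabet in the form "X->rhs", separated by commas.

A->CAC, B->CBB, C->AB

  step 3 ⇒ step 4: CACCBBABCBBCBBABCBBCBBCACCBBABCBBCBBABCBBCBBCACCBBABCACABCACCBBCACCBBABCACABCACCBB ⇒ AB·CAC·AB·AB·CBB·CBB·CAC·CBB·AB·CBB·CBB·AB·CBB·CBB·CAC·CBB·AB·CBB·CBB·AB·CBB·CBB·AB·CAC·AB·AB·CBB·CBB·CAC·CBB·AB·CBB·CBB·AB·CBB·CBB·CAC·CBB·AB·CBB·CBB·AB·CBB·CBB·AB·CAC·AB·AB·CBB·CBB·CAC·CBB·AB·CAC·AB·CAC·CBB·AB·CAC·AB·AB·CBB·CBB·AB·CAC·AB·AB·CBB·CBB·CAC·CBB·AB·CAC·AB·CAC·CBB·AB·CAC·AB·AB·CBB·CBB
    A ↦ CAC
    B ↦ CBB
    C ↦ AB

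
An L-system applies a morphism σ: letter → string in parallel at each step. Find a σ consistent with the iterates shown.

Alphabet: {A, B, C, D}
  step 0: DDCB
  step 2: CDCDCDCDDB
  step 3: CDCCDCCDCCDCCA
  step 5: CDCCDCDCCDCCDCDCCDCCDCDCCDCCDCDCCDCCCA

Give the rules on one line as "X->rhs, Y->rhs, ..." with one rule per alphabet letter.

  step 2 ⇒ step 3: CDCDCDCDDB ⇒ CD·C·CD·C·CD·C·CD·C·C·A
    B ↦ A
    C ↦ CD
    D ↦ C
    A ↦ DDB  (constrained at step 3)

A->DDB, B->A, C->CD, D->C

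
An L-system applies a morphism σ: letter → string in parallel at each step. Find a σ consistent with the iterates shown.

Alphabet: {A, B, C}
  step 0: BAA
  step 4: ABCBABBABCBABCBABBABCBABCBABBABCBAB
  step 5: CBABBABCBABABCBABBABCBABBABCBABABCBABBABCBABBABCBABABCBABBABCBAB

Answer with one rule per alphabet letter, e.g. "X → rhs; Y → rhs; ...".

A->CB, B->AB, C->B

  step 4 ⇒ step 5: ABCBABBABCBABCBABBABCBABCBABBABCBAB ⇒ CB·AB·B·AB·CB·AB·AB·CB·AB·B·AB·CB·AB·B·AB·CB·AB·AB·CB·AB·B·AB·CB·AB·B·AB·CB·AB·AB·CB·AB·B·AB·CB·AB
    A ↦ CB
    B ↦ AB
    C ↦ B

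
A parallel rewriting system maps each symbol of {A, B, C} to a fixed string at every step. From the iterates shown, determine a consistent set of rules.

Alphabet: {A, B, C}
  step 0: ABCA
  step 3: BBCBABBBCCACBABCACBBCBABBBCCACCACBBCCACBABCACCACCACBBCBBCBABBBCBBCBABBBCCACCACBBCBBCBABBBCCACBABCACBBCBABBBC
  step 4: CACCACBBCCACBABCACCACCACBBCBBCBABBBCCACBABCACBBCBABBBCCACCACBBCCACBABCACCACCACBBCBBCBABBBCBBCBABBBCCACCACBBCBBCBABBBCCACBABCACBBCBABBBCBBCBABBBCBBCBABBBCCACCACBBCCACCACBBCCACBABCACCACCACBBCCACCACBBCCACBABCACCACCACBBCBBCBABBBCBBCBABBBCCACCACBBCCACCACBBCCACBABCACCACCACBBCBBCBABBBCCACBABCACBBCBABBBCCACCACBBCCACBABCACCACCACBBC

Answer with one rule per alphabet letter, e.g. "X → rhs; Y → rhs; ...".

A->BAB, B->CAC, C->BBC

  step 3 ⇒ step 4: BBCBABBBCCACBABCACBBCBABBBCCACCACBBCCACBABCACCACCACBBCBBCBABBBCBBCBABBBCCACCACBBCBBCBABBBCCACBABCACBBCBABBBC ⇒ CAC·CAC·BBC·CAC·BAB·CAC·CAC·CAC·BBC·BBC·BAB·BBC·CAC·BAB·CAC·BBC·BAB·BBC·CAC·CAC·BBC·CAC·BAB·CAC·CAC·CAC·BBC·BBC·BAB·BBC·BBC·BAB·BBC·CAC·CAC·BBC·BBC·BAB·BBC·CAC·BAB·CAC·BBC·BAB·BBC·BBC·BAB·BBC·BBC·BAB·BBC·CAC·CAC·BBC·CAC·CAC·BBC·CAC·BAB·CAC·CAC·CAC·BBC·CAC·CAC·BBC·CAC·BAB·CAC·CAC·CAC·BBC·BBC·BAB·BBC·BBC·BAB·BBC·CAC·CAC·BBC·CAC·CAC·BBC·CAC·BAB·CAC·CAC·CAC·BBC·BBC·BAB·BBC·CAC·BAB·CAC·BBC·BAB·BBC·CAC·CAC·BBC·CAC·BAB·CAC·CAC·CAC·BBC
    A ↦ BAB
    B ↦ CAC
    C ↦ BBC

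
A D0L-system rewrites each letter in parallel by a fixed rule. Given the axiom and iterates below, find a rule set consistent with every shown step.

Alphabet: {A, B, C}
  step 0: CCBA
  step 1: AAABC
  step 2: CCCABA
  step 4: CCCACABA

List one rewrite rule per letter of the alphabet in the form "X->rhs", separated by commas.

A->C, B->AB, C->A

  step 1 ⇒ step 2: AAABC ⇒ C·C·C·AB·A
    A ↦ C
    B ↦ AB
    C ↦ A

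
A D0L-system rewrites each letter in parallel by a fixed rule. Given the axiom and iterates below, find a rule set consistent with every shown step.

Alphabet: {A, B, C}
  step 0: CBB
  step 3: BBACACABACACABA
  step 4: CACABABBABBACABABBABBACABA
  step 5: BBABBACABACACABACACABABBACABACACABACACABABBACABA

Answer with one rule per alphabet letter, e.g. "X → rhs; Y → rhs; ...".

  step 4 ⇒ step 5: CACABABBABBACABABBABBACABA ⇒ B·BA·B·BA·CA·BA·CA·CA·BA·CA·CA·BA·B·BA·CA·BA·CA·CA·BA·CA·CA·BA·B·BA·CA·BA
    A ↦ BA
    B ↦ CA
    C ↦ B

A->BA, B->CA, C->B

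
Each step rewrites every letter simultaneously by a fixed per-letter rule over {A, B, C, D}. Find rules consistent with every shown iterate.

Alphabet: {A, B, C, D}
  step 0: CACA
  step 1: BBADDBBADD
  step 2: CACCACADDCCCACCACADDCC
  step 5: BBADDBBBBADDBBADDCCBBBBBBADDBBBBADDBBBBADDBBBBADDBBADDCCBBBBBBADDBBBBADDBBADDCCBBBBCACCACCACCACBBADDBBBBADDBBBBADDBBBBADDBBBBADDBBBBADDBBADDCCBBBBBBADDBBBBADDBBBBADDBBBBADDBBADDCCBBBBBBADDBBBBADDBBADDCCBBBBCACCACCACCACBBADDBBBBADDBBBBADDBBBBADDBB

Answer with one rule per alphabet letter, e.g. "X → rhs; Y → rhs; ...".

  step 1 ⇒ step 2: BBADDBBADD ⇒ CAC·CAC·ADD·C·C·CAC·CAC·ADD·C·C
    A ↦ ADD
    B ↦ CAC
    D ↦ C
  step 0 ⇒ step 1: CACA ⇒ BB·ADD·BB·ADD
    C ↦ BB

A->ADD, B->CAC, C->BB, D->C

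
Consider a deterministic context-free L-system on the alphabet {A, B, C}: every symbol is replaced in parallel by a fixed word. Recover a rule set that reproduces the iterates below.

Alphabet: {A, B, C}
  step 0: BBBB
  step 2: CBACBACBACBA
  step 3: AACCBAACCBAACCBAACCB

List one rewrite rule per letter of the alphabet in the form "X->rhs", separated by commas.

A->CB, B->AC, C->A

  step 2 ⇒ step 3: CBACBACBACBA ⇒ A·AC·CB·A·AC·CB·A·AC·CB·A·AC·CB
    A ↦ CB
    B ↦ AC
    C ↦ A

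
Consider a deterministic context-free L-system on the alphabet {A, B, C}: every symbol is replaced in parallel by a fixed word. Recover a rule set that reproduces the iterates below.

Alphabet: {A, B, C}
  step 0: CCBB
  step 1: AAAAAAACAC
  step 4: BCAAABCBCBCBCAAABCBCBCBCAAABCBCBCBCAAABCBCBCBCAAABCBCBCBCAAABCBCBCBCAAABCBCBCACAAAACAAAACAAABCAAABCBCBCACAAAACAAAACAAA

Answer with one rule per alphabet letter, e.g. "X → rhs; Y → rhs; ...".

A->BC, B->AC, C->AAA

  step 0 ⇒ step 1: CCBB ⇒ AAA·AAA·AC·AC
    B ↦ AC
    C ↦ AAA
    A ↦ BC  (constrained at step 1)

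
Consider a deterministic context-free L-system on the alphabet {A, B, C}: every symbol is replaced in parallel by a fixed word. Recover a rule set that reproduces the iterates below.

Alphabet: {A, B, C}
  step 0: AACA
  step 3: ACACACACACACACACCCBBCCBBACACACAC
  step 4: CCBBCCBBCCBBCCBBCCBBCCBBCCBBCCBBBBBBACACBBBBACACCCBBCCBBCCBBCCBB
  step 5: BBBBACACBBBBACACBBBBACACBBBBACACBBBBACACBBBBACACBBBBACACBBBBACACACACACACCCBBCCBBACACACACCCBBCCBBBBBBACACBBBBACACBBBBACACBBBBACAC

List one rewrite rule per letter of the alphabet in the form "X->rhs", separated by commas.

  step 4 ⇒ step 5: CCBBCCBBCCBBCCBBCCBBCCBBCCBBCCBBBBBBACACBBBBACACCCBBCCBBCCBBCCBB ⇒ BB·BB·AC·AC·BB·BB·AC·AC·BB·BB·AC·AC·BB·BB·AC·AC·BB·BB·AC·AC·BB·BB·AC·AC·BB·BB·AC·AC·BB·BB·AC·AC·AC·AC·AC·AC·CC·BB·CC·BB·AC·AC·AC·AC·CC·BB·CC·BB·BB·BB·AC·AC·BB·BB·AC·AC·BB·BB·AC·AC·BB·BB·AC·AC
    A ↦ CC
    B ↦ AC
    C ↦ BB

A->CC, B->AC, C->BB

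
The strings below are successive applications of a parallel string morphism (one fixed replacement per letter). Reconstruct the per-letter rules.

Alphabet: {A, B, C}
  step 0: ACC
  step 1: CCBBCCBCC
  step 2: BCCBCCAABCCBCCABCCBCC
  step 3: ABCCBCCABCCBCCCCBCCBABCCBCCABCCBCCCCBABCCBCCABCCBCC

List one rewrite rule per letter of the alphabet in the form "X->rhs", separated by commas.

A->CCB, B->A, C->BCC

  step 2 ⇒ step 3: BCCBCCAABCCBCCABCCBCC ⇒ A·BCC·BCC·A·BCC·BCC·CCB·CCB·A·BCC·BCC·A·BCC·BCC·CCB·A·BCC·BCC·A·BCC·BCC
    A ↦ CCB
    B ↦ A
    C ↦ BCC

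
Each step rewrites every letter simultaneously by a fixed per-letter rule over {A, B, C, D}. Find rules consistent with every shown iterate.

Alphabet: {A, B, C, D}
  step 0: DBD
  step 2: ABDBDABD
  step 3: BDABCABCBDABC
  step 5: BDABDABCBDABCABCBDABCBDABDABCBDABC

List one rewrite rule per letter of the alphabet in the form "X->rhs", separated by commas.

A->BD, B->A, C->BD, D->BC

  step 2 ⇒ step 3: ABDBDABD ⇒ BD·A·BC·A·BC·BD·A·BC
    A ↦ BD
    B ↦ A
    D ↦ BC
    C ↦ BD  (constrained at step 3)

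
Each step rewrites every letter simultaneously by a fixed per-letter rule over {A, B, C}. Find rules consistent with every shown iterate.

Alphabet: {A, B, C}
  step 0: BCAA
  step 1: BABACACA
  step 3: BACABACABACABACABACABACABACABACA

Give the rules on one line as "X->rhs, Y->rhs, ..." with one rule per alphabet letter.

A->CA, B->BA, C->BA

  step 0 ⇒ step 1: BCAA ⇒ BA·BA·CA·CA
    A ↦ CA
    B ↦ BA
    C ↦ BA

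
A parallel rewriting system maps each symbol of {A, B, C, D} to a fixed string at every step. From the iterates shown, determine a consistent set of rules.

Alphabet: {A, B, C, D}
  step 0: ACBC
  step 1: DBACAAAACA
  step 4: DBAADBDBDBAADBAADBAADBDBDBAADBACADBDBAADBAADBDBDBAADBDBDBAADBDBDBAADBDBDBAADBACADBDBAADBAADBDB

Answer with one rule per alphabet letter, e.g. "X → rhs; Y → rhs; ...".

  step 0 ⇒ step 1: ACBC ⇒ DB·ACA·AA·ACA
    A ↦ DB
    B ↦ AA
    C ↦ ACA
    D ↦ DB  (constrained at step 1)

A->DB, B->AA, C->ACA, D->DB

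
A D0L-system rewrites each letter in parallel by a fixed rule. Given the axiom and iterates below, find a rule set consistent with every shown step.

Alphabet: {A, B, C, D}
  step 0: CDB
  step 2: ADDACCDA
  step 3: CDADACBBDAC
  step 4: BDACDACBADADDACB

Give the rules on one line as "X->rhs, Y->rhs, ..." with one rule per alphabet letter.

  step 3 ⇒ step 4: CDADACBBDAC ⇒ B·DA·C·DA·C·B·AD·AD·DA·C·B
    A ↦ C
    B ↦ AD
    C ↦ B
    D ↦ DA

A->C, B->AD, C->B, D->DA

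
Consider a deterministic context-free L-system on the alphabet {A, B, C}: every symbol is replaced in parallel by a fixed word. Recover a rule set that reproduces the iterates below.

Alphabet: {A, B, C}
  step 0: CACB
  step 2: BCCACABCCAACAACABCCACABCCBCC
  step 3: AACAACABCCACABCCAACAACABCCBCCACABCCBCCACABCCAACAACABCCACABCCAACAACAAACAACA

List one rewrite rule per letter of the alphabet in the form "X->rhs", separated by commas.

  step 2 ⇒ step 3: BCCACABCCAACAACABCCACABCCBCC ⇒ A·ACA·ACA·BCC·ACA·BCC·A·ACA·ACA·BCC·BCC·ACA·BCC·BCC·ACA·BCC·A·ACA·ACA·BCC·ACA·BCC·A·ACA·ACA·A·ACA·ACA
    A ↦ BCC
    B ↦ A
    C ↦ ACA

A->BCC, B->A, C->ACA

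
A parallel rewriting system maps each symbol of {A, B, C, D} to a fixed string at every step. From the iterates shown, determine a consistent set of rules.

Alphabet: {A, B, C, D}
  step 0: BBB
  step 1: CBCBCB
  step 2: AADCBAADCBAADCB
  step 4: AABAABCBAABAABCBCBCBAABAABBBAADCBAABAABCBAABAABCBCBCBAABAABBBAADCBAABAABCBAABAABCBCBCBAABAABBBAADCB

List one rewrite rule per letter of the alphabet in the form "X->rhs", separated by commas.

A->AAB, B->CB, C->AAD, D->BB

  step 1 ⇒ step 2: CBCBCB ⇒ AAD·CB·AAD·CB·AAD·CB
    B ↦ CB
    C ↦ AAD
    A ↦ AAB  (constrained at step 2)
    D ↦ BB  (constrained at step 2)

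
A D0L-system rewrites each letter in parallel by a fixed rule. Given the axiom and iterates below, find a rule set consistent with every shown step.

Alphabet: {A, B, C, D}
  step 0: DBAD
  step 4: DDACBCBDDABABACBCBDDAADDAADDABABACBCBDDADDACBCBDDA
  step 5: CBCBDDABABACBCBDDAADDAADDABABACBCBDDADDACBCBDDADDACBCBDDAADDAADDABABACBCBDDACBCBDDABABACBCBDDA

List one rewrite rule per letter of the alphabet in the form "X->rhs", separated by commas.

  step 4 ⇒ step 5: DDACBCBDDABABACBCBDDAADDAADDABABACBCBDDADDACBCBDDA ⇒ CB·CB·DDA·B·A·B·A·CB·CB·DDA·A·DDA·A·DDA·B·A·B·A·CB·CB·DDA·DDA·CB·CB·DDA·DDA·CB·CB·DDA·A·DDA·A·DDA·B·A·B·A·CB·CB·DDA·CB·CB·DDA·B·A·B·A·CB·CB·DDA
    A ↦ DDA
    B ↦ A
    C ↦ B
    D ↦ CB

A->DDA, B->A, C->B, D->CB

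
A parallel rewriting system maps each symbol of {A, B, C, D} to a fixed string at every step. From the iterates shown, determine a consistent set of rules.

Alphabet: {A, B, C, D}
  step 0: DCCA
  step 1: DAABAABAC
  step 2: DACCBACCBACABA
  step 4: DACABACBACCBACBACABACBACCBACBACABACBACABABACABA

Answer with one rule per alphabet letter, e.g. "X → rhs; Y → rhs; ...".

  step 1 ⇒ step 2: DAABAABAC ⇒ DA·C·C·BA·C·C·BA·C·ABA
    A ↦ C
    B ↦ BA
    C ↦ ABA
    D ↦ DA

A->C, B->BA, C->ABA, D->DA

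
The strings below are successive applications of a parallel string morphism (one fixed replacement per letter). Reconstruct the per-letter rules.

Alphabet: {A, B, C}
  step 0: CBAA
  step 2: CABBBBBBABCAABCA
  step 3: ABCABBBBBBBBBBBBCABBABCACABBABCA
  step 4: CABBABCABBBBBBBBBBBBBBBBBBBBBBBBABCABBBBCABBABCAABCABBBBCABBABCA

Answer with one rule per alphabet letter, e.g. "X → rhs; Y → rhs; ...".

A->CA, B->BB, C->AB

  step 3 ⇒ step 4: ABCABBBBBBBBBBBBCABBABCACABBABCA ⇒ CA·BB·AB·CA·BB·BB·BB·BB·BB·BB·BB·BB·BB·BB·BB·BB·AB·CA·BB·BB·CA·BB·AB·CA·AB·CA·BB·BB·CA·BB·AB·CA
    A ↦ CA
    B ↦ BB
    C ↦ AB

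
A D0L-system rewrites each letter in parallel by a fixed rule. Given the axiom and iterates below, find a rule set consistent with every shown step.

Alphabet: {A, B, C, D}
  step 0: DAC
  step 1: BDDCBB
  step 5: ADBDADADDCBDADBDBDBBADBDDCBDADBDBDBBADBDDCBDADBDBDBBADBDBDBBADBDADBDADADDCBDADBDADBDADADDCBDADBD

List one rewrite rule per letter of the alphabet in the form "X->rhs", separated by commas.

A->DC, B->AD, C->BB, D->BD

  step 0 ⇒ step 1: DAC ⇒ BD·DC·BB
    A ↦ DC
    C ↦ BB
    D ↦ BD
    B ↦ AD  (constrained at step 1)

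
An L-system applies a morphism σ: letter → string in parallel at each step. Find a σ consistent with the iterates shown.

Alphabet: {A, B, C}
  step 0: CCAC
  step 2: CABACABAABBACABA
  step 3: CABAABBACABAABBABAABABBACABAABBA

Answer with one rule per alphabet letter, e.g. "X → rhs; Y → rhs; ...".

A->BA, B->AB, C->CA

  step 2 ⇒ step 3: CABACABAABBACABA ⇒ CA·BA·AB·BA·CA·BA·AB·BA·BA·AB·AB·BA·CA·BA·AB·BA
    A ↦ BA
    B ↦ AB
    C ↦ CA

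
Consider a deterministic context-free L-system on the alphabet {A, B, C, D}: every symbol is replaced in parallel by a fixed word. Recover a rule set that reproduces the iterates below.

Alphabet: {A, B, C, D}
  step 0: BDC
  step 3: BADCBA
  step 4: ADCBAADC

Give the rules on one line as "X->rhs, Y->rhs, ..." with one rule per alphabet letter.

A->DC, B->A, C->A, D->B

  step 3 ⇒ step 4: BADCBA ⇒ A·DC·B·A·A·DC
    A ↦ DC
    B ↦ A
    C ↦ A
    D ↦ B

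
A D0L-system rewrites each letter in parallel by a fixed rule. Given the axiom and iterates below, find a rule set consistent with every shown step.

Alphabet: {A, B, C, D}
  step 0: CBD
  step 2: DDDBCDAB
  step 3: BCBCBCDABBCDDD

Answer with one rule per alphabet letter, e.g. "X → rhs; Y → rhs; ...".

  step 2 ⇒ step 3: DDDBCDAB ⇒ BC·BC·BC·D·AB·BC·DD·D
    A ↦ DD
    B ↦ D
    C ↦ AB
    D ↦ BC

A->DD, B->D, C->AB, D->BC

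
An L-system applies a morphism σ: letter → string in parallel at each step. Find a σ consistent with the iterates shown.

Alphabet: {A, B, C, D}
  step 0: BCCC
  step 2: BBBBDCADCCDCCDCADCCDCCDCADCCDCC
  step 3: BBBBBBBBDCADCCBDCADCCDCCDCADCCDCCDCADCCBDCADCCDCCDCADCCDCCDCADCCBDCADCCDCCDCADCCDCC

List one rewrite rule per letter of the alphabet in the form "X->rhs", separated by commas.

A->B, B->BB, C->DCC, D->DCA

  step 2 ⇒ step 3: BBBBDCADCCDCCDCADCCDCCDCADCCDCC ⇒ BB·BB·BB·BB·DCA·DCC·B·DCA·DCC·DCC·DCA·DCC·DCC·DCA·DCC·B·DCA·DCC·DCC·DCA·DCC·DCC·DCA·DCC·B·DCA·DCC·DCC·DCA·DCC·DCC
    A ↦ B
    B ↦ BB
    C ↦ DCC
    D ↦ DCA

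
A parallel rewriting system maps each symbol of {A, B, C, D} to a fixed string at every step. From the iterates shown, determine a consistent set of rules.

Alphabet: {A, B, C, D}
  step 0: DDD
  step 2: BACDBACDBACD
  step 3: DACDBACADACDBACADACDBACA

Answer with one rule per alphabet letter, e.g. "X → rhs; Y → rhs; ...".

  step 2 ⇒ step 3: BACDBACDBACD ⇒ DA·CD·BA·CA·DA·CD·BA·CA·DA·CD·BA·CA
    A ↦ CD
    B ↦ DA
    C ↦ BA
    D ↦ CA

A->CD, B->DA, C->BA, D->CA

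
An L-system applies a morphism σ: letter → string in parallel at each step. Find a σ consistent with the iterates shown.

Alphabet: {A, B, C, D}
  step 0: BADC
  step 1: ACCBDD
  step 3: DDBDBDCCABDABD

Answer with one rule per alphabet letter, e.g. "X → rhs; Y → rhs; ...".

A->CC, B->A, C->D, D->BD

  step 0 ⇒ step 1: BADC ⇒ A·CC·BD·D
    A ↦ CC
    B ↦ A
    C ↦ D
    D ↦ BD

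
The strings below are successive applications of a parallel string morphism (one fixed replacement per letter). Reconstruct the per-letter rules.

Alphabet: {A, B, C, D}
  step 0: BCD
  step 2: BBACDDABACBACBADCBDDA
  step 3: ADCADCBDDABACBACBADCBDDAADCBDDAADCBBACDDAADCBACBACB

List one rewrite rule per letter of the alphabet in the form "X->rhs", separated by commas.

A->B, B->ADC, C->DDA, D->BAC

  step 2 ⇒ step 3: BBACDDABACBACBADCBDDA ⇒ ADC·ADC·B·DDA·BAC·BAC·B·ADC·B·DDA·ADC·B·DDA·ADC·B·BAC·DDA·ADC·BAC·BAC·B
    A ↦ B
    B ↦ ADC
    C ↦ DDA
    D ↦ BAC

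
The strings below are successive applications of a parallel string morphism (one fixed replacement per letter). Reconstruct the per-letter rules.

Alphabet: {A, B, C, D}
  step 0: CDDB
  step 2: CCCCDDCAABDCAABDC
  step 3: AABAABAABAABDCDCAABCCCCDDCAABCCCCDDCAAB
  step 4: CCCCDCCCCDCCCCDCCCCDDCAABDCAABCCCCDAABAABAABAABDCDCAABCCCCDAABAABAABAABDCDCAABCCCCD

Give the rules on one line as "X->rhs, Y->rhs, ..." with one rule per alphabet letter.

A->CC, B->D, C->AAB, D->DC

  step 3 ⇒ step 4: AABAABAABAABDCDCAABCCCCDDCAABCCCCDDCAAB ⇒ CC·CC·D·CC·CC·D·CC·CC·D·CC·CC·D·DC·AAB·DC·AAB·CC·CC·D·AAB·AAB·AAB·AAB·DC·DC·AAB·CC·CC·D·AAB·AAB·AAB·AAB·DC·DC·AAB·CC·CC·D
    A ↦ CC
    B ↦ D
    C ↦ AAB
    D ↦ DC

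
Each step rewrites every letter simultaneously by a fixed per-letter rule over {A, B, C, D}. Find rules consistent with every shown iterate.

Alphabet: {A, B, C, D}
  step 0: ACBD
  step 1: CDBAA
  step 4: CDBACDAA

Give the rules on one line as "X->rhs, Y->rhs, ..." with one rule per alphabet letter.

A->C, B->BA, C->D, D->A

  step 0 ⇒ step 1: ACBD ⇒ C·D·BA·A
    A ↦ C
    B ↦ BA
    C ↦ D
    D ↦ A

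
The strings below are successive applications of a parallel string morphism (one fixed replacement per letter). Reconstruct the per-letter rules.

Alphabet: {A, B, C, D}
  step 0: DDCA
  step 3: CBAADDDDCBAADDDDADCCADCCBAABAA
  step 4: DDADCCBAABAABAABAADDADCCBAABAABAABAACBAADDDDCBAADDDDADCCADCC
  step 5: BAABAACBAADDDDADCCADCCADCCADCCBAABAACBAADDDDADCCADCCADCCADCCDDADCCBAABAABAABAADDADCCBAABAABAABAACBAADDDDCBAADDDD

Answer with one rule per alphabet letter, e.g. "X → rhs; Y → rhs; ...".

  step 4 ⇒ step 5: DDADCCBAABAABAABAADDADCCBAABAABAABAACBAADDDDCBAADDDDADCCADCC ⇒ BAA·BAA·C·BAA·DD·DD·AD·C·C·AD·C·C·AD·C·C·AD·C·C·BAA·BAA·C·BAA·DD·DD·AD·C·C·AD·C·C·AD·C·C·AD·C·C·DD·AD·C·C·BAA·BAA·BAA·BAA·DD·AD·C·C·BAA·BAA·BAA·BAA·C·BAA·DD·DD·C·BAA·DD·DD
    A ↦ C
    B ↦ AD
    C ↦ DD
    D ↦ BAA

A->C, B->AD, C->DD, D->BAA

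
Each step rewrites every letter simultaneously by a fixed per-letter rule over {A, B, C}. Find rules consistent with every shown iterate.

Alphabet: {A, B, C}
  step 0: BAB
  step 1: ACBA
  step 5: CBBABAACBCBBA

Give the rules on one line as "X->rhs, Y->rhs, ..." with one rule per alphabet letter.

  step 0 ⇒ step 1: BAB ⇒ A·CB·A
    A ↦ CB
    B ↦ A
    C ↦ B  (constrained at step 1)

A->CB, B->A, C->B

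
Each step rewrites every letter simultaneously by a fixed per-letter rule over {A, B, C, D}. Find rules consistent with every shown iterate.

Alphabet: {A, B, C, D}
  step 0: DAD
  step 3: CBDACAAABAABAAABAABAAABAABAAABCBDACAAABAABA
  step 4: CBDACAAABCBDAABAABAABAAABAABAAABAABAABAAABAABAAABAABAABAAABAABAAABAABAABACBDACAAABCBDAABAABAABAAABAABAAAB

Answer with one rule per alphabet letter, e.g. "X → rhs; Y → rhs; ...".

  step 3 ⇒ step 4: CBDACAAABAABAAABAABAAABAABAAABCBDACAAABAABA ⇒ CBD·A·CA·AAB·CBD·AAB·AAB·AAB·A·AAB·AAB·A·AAB·AAB·AAB·A·AAB·AAB·A·AAB·AAB·AAB·A·AAB·AAB·A·AAB·AAB·AAB·A·CBD·A·CA·AAB·CBD·AAB·AAB·AAB·A·AAB·AAB·A·AAB
    A ↦ AAB
    B ↦ A
    C ↦ CBD
    D ↦ CA

A->AAB, B->A, C->CBD, D->CA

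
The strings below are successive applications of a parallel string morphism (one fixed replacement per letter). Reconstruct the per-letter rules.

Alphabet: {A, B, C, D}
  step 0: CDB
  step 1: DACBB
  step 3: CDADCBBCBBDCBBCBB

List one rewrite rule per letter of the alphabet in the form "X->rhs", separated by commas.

  step 0 ⇒ step 1: CDB ⇒ D·A·CBB
    B ↦ CBB
    C ↦ D
    D ↦ A
    A ↦ C  (constrained at step 1)

A->C, B->CBB, C->D, D->A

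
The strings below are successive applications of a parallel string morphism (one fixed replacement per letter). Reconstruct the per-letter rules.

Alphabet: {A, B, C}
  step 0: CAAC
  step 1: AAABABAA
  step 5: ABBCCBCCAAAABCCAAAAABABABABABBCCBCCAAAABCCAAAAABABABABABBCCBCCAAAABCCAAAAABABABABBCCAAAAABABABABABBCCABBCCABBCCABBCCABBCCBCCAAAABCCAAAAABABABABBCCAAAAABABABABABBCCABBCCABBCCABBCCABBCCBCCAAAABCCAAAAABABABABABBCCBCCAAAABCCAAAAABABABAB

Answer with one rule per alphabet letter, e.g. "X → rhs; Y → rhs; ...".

  step 0 ⇒ step 1: CAAC ⇒ AA·AB·AB·AA
    A ↦ AB
    C ↦ AA
    B ↦ BCC  (constrained at step 1)

A->AB, B->BCC, C->AA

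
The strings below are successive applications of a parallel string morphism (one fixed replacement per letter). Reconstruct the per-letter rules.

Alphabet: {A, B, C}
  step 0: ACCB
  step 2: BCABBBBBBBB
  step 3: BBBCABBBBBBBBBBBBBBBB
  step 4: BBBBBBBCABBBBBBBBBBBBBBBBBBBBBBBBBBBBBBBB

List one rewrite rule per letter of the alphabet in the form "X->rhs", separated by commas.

  step 3 ⇒ step 4: BBBCABBBBBBBBBBBBBBBB ⇒ BB·BB·BB·B·CA·BB·BB·BB·BB·BB·BB·BB·BB·BB·BB·BB·BB·BB·BB·BB·BB
    A ↦ CA
    B ↦ BB
    C ↦ B

A->CA, B->BB, C->B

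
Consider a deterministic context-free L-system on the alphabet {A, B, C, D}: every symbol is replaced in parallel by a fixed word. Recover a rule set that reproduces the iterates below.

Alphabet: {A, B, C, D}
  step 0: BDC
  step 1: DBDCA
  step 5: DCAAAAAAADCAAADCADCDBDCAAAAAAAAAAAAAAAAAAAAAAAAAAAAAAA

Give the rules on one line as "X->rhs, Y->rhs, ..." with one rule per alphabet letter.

A->AA, B->DB, C->A, D->DC

  step 0 ⇒ step 1: BDC ⇒ DB·DC·A
    B ↦ DB
    C ↦ A
    D ↦ DC
    A ↦ AA  (constrained at step 1)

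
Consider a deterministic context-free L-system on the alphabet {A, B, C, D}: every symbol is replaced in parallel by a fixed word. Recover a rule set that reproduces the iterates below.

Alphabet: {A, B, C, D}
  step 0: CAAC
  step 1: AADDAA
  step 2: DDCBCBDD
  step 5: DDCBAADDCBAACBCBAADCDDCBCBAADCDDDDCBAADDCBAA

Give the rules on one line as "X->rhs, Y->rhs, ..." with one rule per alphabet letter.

A->D, B->DC, C->AA, D->CB

  step 1 ⇒ step 2: AADDAA ⇒ D·D·CB·CB·D·D
    A ↦ D
    D ↦ CB
    B ↦ DC  (constrained at step 2)
  step 0 ⇒ step 1: CAAC ⇒ AA·D·D·AA
    C ↦ AA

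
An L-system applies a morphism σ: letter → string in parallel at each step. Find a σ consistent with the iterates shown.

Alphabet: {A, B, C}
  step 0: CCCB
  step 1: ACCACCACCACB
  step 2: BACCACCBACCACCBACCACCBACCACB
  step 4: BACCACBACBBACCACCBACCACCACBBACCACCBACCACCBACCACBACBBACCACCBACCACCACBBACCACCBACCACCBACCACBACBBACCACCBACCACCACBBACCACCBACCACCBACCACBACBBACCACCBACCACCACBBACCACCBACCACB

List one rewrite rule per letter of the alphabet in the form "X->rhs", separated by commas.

  step 1 ⇒ step 2: ACCACCACCACB ⇒ B·ACC·ACC·B·ACC·ACC·B·ACC·ACC·B·ACC·ACB
    A ↦ B
    B ↦ ACB
    C ↦ ACC

A->B, B->ACB, C->ACC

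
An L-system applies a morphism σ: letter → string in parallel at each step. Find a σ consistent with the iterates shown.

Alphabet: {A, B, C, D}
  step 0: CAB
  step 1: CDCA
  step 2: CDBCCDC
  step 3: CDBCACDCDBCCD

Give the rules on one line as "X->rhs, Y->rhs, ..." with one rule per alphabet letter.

  step 2 ⇒ step 3: CDBCCDC ⇒ CD·BC·A·CD·CD·BC·CD
    B ↦ A
    C ↦ CD
    D ↦ BC
  step 0 ⇒ step 1: CAB ⇒ CD·C·A
    A ↦ C

A->C, B->A, C->CD, D->BC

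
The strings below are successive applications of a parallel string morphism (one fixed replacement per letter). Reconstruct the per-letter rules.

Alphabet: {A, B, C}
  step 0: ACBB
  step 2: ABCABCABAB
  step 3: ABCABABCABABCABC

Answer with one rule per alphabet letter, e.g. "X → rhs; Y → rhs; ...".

A->AB, B->C, C->AB

  step 2 ⇒ step 3: ABCABCABAB ⇒ AB·C·AB·AB·C·AB·AB·C·AB·C
    A ↦ AB
    B ↦ C
    C ↦ AB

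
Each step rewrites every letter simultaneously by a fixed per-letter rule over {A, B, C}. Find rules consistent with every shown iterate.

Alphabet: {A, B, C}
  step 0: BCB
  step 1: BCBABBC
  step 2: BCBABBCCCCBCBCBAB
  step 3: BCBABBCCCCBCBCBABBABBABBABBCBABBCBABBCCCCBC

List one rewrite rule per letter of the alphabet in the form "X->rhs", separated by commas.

A->CCC, B->BC, C->BAB

  step 2 ⇒ step 3: BCBABBCCCCBCBCBAB ⇒ BC·BAB·BC·CCC·BC·BC·BAB·BAB·BAB·BAB·BC·BAB·BC·BAB·BC·CCC·BC
    A ↦ CCC
    B ↦ BC
    C ↦ BAB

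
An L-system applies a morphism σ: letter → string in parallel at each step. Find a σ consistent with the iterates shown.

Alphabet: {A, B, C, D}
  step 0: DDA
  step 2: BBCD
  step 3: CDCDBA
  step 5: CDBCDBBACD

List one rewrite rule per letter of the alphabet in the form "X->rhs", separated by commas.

  step 2 ⇒ step 3: BBCD ⇒ CD·CD·B·A
    B ↦ CD
    C ↦ B
    D ↦ A
    A ↦ B  (constrained at step 0)

A->B, B->CD, C->B, D->A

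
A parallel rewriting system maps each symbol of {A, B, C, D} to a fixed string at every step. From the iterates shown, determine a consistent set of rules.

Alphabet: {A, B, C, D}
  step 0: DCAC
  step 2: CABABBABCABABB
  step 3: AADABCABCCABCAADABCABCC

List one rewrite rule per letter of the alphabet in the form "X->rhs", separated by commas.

  step 2 ⇒ step 3: CABABBABCABABB ⇒ AAD·AB·C·AB·C·C·AB·C·AAD·AB·C·AB·C·C
    A ↦ AB
    B ↦ C
    C ↦ AAD
    D ↦ B  (constrained at step 0)

A->AB, B->C, C->AAD, D->B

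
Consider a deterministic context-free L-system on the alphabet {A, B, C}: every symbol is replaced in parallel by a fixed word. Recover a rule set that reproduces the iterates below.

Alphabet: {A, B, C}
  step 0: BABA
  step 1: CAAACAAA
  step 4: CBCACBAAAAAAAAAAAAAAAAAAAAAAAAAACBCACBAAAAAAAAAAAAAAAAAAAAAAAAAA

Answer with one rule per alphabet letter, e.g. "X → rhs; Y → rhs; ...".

A->AA, B->CA, C->CB

  step 0 ⇒ step 1: BABA ⇒ CA·AA·CA·AA
    A ↦ AA
    B ↦ CA
    C ↦ CB  (constrained at step 1)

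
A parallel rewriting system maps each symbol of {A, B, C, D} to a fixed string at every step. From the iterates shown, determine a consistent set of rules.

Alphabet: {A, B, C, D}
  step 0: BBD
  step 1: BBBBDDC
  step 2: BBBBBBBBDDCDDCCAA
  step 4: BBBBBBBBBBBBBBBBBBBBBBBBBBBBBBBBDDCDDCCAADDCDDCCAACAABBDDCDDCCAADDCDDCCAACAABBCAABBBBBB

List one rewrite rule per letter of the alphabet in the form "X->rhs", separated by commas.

  step 1 ⇒ step 2: BBBBDDC ⇒ BB·BB·BB·BB·DDC·DDC·CAA
    B ↦ BB
    C ↦ CAA
    D ↦ DDC
    A ↦ B  (constrained at step 2)

A->B, B->BB, C->CAA, D->DDC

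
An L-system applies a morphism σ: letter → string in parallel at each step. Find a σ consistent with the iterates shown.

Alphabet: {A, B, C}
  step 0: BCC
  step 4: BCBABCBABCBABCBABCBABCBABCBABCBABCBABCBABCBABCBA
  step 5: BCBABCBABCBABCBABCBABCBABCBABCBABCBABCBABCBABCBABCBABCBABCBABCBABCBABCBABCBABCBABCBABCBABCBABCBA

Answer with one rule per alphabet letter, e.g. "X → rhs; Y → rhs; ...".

  step 4 ⇒ step 5: BCBABCBABCBABCBABCBABCBABCBABCBABCBABCBABCBABCBA ⇒ BC·BA·BC·BA·BC·BA·BC·BA·BC·BA·BC·BA·BC·BA·BC·BA·BC·BA·BC·BA·BC·BA·BC·BA·BC·BA·BC·BA·BC·BA·BC·BA·BC·BA·BC·BA·BC·BA·BC·BA·BC·BA·BC·BA·BC·BA·BC·BA
    A ↦ BA
    B ↦ BC
    C ↦ BA

A->BA, B->BC, C->BA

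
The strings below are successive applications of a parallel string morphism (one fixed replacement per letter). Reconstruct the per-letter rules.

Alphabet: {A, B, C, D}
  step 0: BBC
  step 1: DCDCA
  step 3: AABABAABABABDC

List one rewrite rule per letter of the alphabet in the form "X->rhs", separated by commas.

  step 0 ⇒ step 1: BBC ⇒ DC·DC·A
    B ↦ DC
    C ↦ A
    A ↦ AB  (constrained at step 1)
    D ↦ CA  (constrained at step 1)

A->AB, B->DC, C->A, D->CA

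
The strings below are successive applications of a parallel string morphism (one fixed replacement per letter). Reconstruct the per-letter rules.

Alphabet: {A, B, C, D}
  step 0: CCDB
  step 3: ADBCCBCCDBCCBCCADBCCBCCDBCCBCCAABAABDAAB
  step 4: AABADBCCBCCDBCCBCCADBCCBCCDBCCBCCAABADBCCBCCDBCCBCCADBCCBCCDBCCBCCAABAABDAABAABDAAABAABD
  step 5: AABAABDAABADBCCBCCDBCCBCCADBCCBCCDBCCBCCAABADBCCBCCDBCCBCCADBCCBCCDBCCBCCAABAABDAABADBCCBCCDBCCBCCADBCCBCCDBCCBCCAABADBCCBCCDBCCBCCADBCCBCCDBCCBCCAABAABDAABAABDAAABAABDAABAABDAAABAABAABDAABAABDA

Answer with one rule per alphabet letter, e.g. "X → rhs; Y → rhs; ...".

  step 4 ⇒ step 5: AABADBCCBCCDBCCBCCADBCCBCCDBCCBCCAABADBCCBCCDBCCBCCADBCCBCCDBCCBCCAABAABDAABAABDAAABAABD ⇒ AAB·AAB·D·AAB·A·D·BCC·BCC·D·BCC·BCC·A·D·BCC·BCC·D·BCC·BCC·AAB·A·D·BCC·BCC·D·BCC·BCC·A·D·BCC·BCC·D·BCC·BCC·AAB·AAB·D·AAB·A·D·BCC·BCC·D·BCC·BCC·A·D·BCC·BCC·D·BCC·BCC·AAB·A·D·BCC·BCC·D·BCC·BCC·A·D·BCC·BCC·D·BCC·BCC·AAB·AAB·D·AAB·AAB·D·A·AAB·AAB·D·AAB·AAB·D·A·AAB·AAB·AAB·D·AAB·AAB·D·A
    A ↦ AAB
    B ↦ D
    C ↦ BCC
    D ↦ A

A->AAB, B->D, C->BCC, D->A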